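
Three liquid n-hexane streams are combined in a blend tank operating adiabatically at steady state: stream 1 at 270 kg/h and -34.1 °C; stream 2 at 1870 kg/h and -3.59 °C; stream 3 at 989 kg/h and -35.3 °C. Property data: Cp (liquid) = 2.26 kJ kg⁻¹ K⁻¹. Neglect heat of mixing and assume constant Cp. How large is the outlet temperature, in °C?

T_out = -16.2 °C

Energy balance with Q = 0: Σ ṁᵢCp,ᵢ(T_out − Tᵢ) = 0
Σ ṁᵢCp,ᵢTᵢ = 270×2.26×-34.1 + 1870×2.26×-3.59 + 989×2.26×-35.3 = -114880
Σ ṁᵢCp,ᵢ = 270×2.26 + 1870×2.26 + 989×2.26 = 7071.5
T_out = -114880 / 7071.5 = -16.245 °C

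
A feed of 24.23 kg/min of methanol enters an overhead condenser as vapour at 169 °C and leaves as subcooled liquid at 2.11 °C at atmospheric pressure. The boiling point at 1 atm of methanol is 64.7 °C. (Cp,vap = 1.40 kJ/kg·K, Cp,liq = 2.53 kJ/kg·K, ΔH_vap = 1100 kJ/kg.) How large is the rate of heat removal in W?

Q_c = 567000 W

vapour 169→64.7 °C: -146.02 kJ/kg
condensation at 64.7 °C: -1100 kJ/kg
liquid 64.7→2.11 °C: -158.35 kJ/kg
Δh = -146.02 + -1100 + -158.35 = -1404.4 kJ/kg
Q = ṁ·Δh = 24.23 kg/min × -1404.4 kJ/kg = -34028 kJ/min
|Q| = 567.13 kW = 567130 W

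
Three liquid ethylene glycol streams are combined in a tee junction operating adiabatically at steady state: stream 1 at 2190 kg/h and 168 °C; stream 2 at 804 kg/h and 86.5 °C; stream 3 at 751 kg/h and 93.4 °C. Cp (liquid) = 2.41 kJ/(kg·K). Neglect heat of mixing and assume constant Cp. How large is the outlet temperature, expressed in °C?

T_out = 136 °C

Adiabatic, steady state ⇒ Σ ṁᵢCp,ᵢ(T_out − Tᵢ) = 0
Σ ṁᵢCp,ᵢTᵢ = 2190×2.41×168 + 804×2.41×86.5 + 751×2.41×93.4 = 1.2233e+06
Σ ṁᵢCp,ᵢ = 2190×2.41 + 804×2.41 + 751×2.41 = 9025.5
T_out = 1.2233e+06 / 9025.5 = 135.54 °C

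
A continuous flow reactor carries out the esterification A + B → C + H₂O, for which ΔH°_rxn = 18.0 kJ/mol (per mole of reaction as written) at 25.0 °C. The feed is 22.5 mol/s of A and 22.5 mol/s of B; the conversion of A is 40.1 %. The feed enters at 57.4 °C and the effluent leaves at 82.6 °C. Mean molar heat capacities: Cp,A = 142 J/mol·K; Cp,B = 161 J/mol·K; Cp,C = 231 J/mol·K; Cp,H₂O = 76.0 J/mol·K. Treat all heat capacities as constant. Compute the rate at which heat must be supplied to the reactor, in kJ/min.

Extent of reaction ξ = 0.401 × 22.5 = 9.0225 mol/s
Reaction term: ξ·ΔH°_rxn = 9.0225 × 18.0 = 162.41 kJ/s
Sensible, feed 57.4→25 °C: -220.89 kJ/s
Outlet flows (mol/s): A 13.477, B 13.477, C 9.0225, H₂O 9.0225
Sensible, products 25→82.6 °C: 394.77 kJ/s
Q = ΔH = 336.28 kJ/s = 336.28 kW
Heat supplied = 20177 kJ/min

Q_in = 20200 kJ/min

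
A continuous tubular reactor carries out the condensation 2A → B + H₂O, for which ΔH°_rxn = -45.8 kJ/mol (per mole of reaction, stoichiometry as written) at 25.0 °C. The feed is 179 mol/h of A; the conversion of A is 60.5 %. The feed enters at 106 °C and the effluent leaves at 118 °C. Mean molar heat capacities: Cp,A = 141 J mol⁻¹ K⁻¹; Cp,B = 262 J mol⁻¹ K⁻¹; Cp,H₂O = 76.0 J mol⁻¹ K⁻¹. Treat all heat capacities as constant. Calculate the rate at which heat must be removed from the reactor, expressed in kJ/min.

Q_out = 31.6 kJ/min

Extent of reaction ξ = 0.605 × 179 / 2 = 54.148 mol/h
Reaction term: ξ·ΔH°_rxn = 54.148 × -45.8 = -2480 kJ/h
Sensible, feed 106→25 °C: -2044.4 kJ/h
Outlet flows (mol/h): A 70.705, B 54.148, H₂O 54.148
Sensible, products 25→118 °C: 2629.2 kJ/h
Q = ΔH = -1895.1 kJ/h = -0.52641 kW
Heat removed = 31.585 kJ/min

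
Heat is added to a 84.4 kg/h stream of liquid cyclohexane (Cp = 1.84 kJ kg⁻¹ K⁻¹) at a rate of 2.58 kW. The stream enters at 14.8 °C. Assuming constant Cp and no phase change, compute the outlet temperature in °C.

Q = 2.58 kW = 9288 kJ/h
ΔT = Q/(ṁ·Cp) = 9288/(84.4×1.84) = 59.808 K
T_out = 14.8 + 59.808 = 74.608 °C

T_out = 74.6 °C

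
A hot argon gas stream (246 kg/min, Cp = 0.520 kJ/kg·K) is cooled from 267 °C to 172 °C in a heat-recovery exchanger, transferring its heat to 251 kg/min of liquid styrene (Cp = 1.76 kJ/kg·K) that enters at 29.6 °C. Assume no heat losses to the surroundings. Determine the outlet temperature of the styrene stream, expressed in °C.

Heat released by hot stream: Q = 246 × 0.520 × (267 − 172) = 12152 kJ/min
Energy balance on cold side (adiabatic exchanger): Q = ṁ_c·Cp_c·(T_c,out − T_c,in)
T_c,out = 29.6 + 12152/(251 × 1.76) = 57.109 °C

T_c,out = 57.1 °C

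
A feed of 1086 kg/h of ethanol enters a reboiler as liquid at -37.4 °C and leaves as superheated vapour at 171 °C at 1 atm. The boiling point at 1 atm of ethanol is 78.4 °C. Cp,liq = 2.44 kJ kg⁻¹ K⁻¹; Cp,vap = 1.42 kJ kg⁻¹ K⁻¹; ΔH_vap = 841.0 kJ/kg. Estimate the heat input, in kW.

liquid -37.4→78.4 °C: 282.55 kJ/kg
vaporisation at 78.4 °C: 841 kJ/kg
vapour 78.4→171 °C: 131.49 kJ/kg
Δh = 282.55 + 841 + 131.49 = 1255 kJ/kg
Q = ṁ·Δh = 1086 kg/h × 1255 kJ/kg = 1.363e+06 kJ/h
|Q| = 378.6 kW

Q = 379 kW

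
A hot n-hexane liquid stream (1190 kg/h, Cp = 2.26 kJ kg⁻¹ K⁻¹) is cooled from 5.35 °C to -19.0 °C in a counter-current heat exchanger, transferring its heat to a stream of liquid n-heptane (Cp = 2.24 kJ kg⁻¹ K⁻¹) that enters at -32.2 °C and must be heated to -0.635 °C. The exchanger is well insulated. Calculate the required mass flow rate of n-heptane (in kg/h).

ṁ_c = 926 kg/h

Heat released by hot stream: Q = 1190 × 2.26 × (5.35 − -19.0) = 65487 kJ/h
Energy balance on cold side (adiabatic exchanger): Q = ṁ_c·Cp_c·(T_c,out − T_c,in)
ṁ_c = 65487 / [2.24 × (-0.635 − -32.2)] = 926.19 kg/h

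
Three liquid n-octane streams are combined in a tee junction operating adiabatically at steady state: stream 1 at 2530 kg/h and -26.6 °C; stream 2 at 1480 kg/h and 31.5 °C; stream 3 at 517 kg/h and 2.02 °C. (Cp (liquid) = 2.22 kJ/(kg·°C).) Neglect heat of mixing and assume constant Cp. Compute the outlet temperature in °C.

T_out = -4.34 °C

Adiabatic, steady state ⇒ Σ ṁᵢCp,ᵢ(T_out − Tᵢ) = 0
T_out = Σ ṁᵢCp,ᵢTᵢ / Σ ṁᵢCp,ᵢ
      = -43587 / 10050 = -4.337 °C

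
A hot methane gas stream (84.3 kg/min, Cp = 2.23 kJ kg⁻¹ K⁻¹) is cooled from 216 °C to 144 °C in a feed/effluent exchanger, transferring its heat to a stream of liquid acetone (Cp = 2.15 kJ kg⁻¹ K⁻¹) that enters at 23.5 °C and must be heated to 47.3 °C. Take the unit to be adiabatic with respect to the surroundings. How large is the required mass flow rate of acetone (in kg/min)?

Heat released by hot stream: Q = 84.3 × 2.23 × (216 − 144) = 13535 kJ/min
Energy balance on cold side (adiabatic exchanger): Q = ṁ_c·Cp_c·(T_c,out − T_c,in)
ṁ_c = 13535 / [2.15 × (47.3 − 23.5)] = 264.51 kg/min

ṁ_c = 265 kg/min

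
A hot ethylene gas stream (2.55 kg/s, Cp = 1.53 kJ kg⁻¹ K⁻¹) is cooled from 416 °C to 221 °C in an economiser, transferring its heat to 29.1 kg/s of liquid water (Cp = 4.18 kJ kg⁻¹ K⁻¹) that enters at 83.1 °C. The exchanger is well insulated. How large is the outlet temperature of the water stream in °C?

Heat released by hot stream: Q = 2.55 × 1.53 × (416 − 221) = 760.79 kJ/s
Energy balance on cold side (adiabatic exchanger): Q = ṁ_c·Cp_c·(T_c,out − T_c,in)
T_c,out = 83.1 + 760.79/(29.1 × 4.18) = 89.355 °C

T_c,out = 89.4 °C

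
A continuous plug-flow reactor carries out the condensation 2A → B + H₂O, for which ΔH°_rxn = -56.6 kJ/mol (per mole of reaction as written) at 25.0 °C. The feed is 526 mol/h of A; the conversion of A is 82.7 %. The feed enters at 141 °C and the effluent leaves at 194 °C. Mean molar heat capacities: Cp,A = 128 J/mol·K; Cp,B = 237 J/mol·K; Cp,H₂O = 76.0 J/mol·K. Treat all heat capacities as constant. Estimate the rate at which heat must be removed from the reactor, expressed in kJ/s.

Extent of reaction ξ = 0.827 × 526 / 2 = 217.5 mol/h
Reaction term: ξ·ΔH°_rxn = 217.5 × -56.6 = -12311 kJ/h
Sensible, feed 141→25 °C: -7810 kJ/h
Outlet flows (mol/h): A 90.998, B 217.5, H₂O 217.5
Sensible, products 25→194 °C: 13474 kJ/h
Q = ΔH = -6647 kJ/h = -1.8464 kW
Heat removed = 1.8464 kJ/s

Q_out = 1.85 kJ/s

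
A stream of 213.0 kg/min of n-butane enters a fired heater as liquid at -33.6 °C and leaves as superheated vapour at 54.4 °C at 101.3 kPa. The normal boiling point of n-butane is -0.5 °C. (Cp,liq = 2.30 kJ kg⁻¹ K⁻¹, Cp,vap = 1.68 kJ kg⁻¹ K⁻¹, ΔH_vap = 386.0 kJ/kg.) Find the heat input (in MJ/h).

liquid -33.6→-0.5 °C: 76.13 kJ/kg
vaporisation at -0.5 °C: 386 kJ/kg
vapour -0.5→54.4 °C: 92.232 kJ/kg
Δh = 76.13 + 386 + 92.232 = 554.36 kJ/kg
Q = ṁ·Δh = 213.0 kg/min × 554.36 kJ/kg = 118080 kJ/min
|Q| = 1968 kW = 7084.7 MJ/h

Q = 7080 MJ/h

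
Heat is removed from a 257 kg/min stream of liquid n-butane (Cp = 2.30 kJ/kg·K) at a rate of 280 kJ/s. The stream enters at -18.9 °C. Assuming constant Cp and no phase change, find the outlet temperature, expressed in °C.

Q = 280 kJ/s = 16800 kJ/min
ΔT = Q/(ṁ·Cp) = 16800/(257×2.30) = 28.422 K
T_out = -18.9 − 28.422 = -47.322 °C

T_out = -47.3 °C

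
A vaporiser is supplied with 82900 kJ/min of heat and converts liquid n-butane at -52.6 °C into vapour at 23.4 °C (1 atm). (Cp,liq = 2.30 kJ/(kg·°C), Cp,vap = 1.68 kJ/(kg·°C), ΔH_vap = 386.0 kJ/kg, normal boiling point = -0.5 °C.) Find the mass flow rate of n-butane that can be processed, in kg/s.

Δh = 2.30×(-0.5−-52.6) + 386.0 + 1.68×(23.4−-0.5) = 545.98 kJ/kg
Q = 82900 kJ/min = 1381.7 kJ/s = 1381.7 kJ/s
ṁ = Q/Δh = 1381.7 / 545.98 = 2.5306 kg/s

ṁ = 2.53 kg/s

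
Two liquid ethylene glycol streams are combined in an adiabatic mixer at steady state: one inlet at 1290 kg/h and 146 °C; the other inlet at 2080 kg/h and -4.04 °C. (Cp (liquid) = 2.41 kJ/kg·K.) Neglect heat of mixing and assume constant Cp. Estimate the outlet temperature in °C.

No heat crosses the boundary, so H_out = H_in.
Σ ṁᵢCp,ᵢTᵢ = 1290×2.41×146 + 2080×2.41×-4.04 = 433650
Σ ṁᵢCp,ᵢ = 1290×2.41 + 2080×2.41 = 8121.7
T_out = 433650 / 8121.7 = 53.394 °C

T_out = 53.4 °C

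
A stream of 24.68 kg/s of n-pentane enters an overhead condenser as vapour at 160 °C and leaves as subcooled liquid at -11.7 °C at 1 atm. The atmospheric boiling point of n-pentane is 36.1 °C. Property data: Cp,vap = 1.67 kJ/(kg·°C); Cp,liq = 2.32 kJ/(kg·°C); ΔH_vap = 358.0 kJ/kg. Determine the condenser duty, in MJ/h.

Q_c = 60000 MJ/h

vapour 160→36.1 °C: -206.91 kJ/kg
condensation at 36.1 °C: -358 kJ/kg
liquid 36.1→-11.7 °C: -110.9 kJ/kg
Δh = -206.91 + -358 + -110.9 = -675.81 kJ/kg
Q = ṁ·Δh = 24.68 kg/s × -675.81 kJ/kg = -16679 kJ/s
|Q| = 16679 kW = 60044 MJ/h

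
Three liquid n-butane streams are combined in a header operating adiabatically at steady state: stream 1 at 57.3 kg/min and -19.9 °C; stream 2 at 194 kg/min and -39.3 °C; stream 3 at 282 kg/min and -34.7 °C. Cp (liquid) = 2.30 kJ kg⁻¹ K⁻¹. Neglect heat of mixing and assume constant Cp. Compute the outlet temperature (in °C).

T_out = -34.8 °C

Energy balance with Q = 0: Σ ṁᵢCp,ᵢ(T_out − Tᵢ) = 0
Σ ṁᵢCp,ᵢTᵢ = 57.3×2.30×-19.9 + 194×2.30×-39.3 + 282×2.30×-34.7 = -42665
Σ ṁᵢCp,ᵢ = 57.3×2.30 + 194×2.30 + 282×2.30 = 1226.6
T_out = -42665 / 1226.6 = -34.783 °C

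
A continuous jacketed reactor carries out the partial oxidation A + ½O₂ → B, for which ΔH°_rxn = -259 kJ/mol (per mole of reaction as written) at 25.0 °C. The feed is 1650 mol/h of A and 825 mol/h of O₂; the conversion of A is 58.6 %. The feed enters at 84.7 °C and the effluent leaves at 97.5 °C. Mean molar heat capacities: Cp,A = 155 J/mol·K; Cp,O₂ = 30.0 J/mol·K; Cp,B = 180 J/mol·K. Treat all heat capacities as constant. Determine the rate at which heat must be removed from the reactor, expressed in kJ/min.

Extent of reaction ξ = 0.586 × 1650 = 966.9 mol/h
Reaction term: ξ·ΔH°_rxn = 966.9 × -259 = -250430 kJ/h
Sensible, feed 84.7→25 °C: -16746 kJ/h
Outlet flows (mol/h): A 683.1, O₂ 341.55, B 966.9
Sensible, products 25→97.5 °C: 21037 kJ/h
Q = ΔH = -246140 kJ/h = -68.371 kW
Heat removed = 4102.3 kJ/min

Q_out = 4100 kJ/min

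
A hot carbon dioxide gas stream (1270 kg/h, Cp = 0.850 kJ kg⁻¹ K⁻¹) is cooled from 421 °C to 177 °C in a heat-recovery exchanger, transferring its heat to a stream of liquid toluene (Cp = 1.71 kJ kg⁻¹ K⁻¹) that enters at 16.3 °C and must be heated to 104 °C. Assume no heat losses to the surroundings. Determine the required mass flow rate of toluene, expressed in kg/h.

ṁ_c = 1760 kg/h

Heat released by hot stream: Q = 1270 × 0.850 × (421 − 177) = 263400 kJ/h
Energy balance on cold side (adiabatic exchanger): Q = ṁ_c·Cp_c·(T_c,out − T_c,in)
ṁ_c = 263400 / [1.71 × (104 − 16.3)] = 1756.4 kg/h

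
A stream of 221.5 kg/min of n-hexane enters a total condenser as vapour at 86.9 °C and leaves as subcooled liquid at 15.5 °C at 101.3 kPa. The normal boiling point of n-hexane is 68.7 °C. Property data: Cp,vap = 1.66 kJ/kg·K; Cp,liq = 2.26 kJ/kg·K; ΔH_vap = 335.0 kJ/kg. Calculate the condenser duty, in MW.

Q_c = 1.79 MW

vapour 86.9→68.7 °C: -30.212 kJ/kg
condensation at 68.7 °C: -335 kJ/kg
liquid 68.7→15.5 °C: -120.23 kJ/kg
Δh = -30.212 + -335 + -120.23 = -485.44 kJ/kg
Q = ṁ·Δh = 221.5 kg/min × -485.44 kJ/kg = -107530 kJ/min
|Q| = 1792.1 kW = 1.7921 MW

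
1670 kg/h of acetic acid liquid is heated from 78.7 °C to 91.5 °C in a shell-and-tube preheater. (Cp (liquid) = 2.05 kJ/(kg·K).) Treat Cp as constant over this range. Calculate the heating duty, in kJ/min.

Q = ṁ·Cp·ΔT = 1670 × 2.05 × (91.5 − 78.7) = 43821 kJ/h
Converting: 43821 / 3600 s = 12.172 kW
Heating duty = 730.35 kJ/min

Q = 730 kJ/min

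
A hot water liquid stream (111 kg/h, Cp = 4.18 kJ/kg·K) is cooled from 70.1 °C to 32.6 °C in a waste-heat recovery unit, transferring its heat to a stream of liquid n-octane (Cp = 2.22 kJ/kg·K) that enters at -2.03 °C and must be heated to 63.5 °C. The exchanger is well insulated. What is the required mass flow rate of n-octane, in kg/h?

Heat released by hot stream: Q = 111 × 4.18 × (70.1 − 32.6) = 17399 kJ/h
Energy balance on cold side (adiabatic exchanger): Q = ṁ_c·Cp_c·(T_c,out − T_c,in)
ṁ_c = 17399 / [2.22 × (63.5 − -2.03)] = 119.6 kg/h

ṁ_c = 120 kg/h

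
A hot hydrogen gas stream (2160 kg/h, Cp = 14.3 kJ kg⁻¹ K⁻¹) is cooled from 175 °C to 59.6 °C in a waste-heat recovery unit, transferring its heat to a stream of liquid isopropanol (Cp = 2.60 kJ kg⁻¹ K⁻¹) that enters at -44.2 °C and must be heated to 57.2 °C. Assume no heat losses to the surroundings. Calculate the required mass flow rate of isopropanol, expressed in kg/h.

Heat released by hot stream: Q = 2160 × 14.3 × (175 − 59.6) = 3.5645e+06 kJ/h
Energy balance on cold side (adiabatic exchanger): Q = ṁ_c·Cp_c·(T_c,out − T_c,in)
ṁ_c = 3.5645e+06 / [2.60 × (57.2 − -44.2)] = 13520 kg/h

ṁ_c = 13500 kg/h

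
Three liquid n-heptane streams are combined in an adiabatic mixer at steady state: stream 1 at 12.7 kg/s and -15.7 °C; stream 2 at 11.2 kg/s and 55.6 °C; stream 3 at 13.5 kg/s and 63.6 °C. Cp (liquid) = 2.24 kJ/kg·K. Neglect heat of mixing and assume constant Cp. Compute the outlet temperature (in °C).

T_out = 34.3 °C

Adiabatic, steady state ⇒ Σ ṁᵢCp,ᵢ(T_out − Tᵢ) = 0
Σ ṁᵢCp,ᵢTᵢ = 12.7×2.24×-15.7 + 11.2×2.24×55.6 + 13.5×2.24×63.6 = 2871.5
Σ ṁᵢCp,ᵢ = 12.7×2.24 + 11.2×2.24 + 13.5×2.24 = 83.776
T_out = 2871.5 / 83.776 = 34.276 °C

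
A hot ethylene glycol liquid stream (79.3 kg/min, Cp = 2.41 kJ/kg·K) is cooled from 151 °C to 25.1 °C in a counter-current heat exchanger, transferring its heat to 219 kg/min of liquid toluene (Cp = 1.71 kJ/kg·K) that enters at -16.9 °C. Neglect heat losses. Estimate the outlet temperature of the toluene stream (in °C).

Heat released by hot stream: Q = 79.3 × 2.41 × (151 − 25.1) = 24061 kJ/min
Energy balance on cold side (adiabatic exchanger): Q = ṁ_c·Cp_c·(T_c,out − T_c,in)
T_c,out = -16.9 + 24061/(219 × 1.71) = 47.35 °C

T_c,out = 47.4 °C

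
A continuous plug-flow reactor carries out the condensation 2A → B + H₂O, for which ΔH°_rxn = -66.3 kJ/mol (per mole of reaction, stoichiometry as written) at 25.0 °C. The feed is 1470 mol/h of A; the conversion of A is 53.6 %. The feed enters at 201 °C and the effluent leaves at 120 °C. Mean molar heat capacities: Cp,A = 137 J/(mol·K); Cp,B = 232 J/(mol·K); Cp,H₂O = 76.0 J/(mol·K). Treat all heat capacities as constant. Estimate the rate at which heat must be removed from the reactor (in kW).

Q_out = 11.4 kW

Extent of reaction ξ = 0.536 × 1470 / 2 = 393.96 mol/h
Reaction term: ξ·ΔH°_rxn = 393.96 × -66.3 = -26120 kJ/h
Sensible, feed 201→25 °C: -35445 kJ/h
Outlet flows (mol/h): A 682.08, B 393.96, H₂O 393.96
Sensible, products 25→120 °C: 20405 kJ/h
Q = ΔH = -41160 kJ/h = -11.433 kW
Heat removed = 11.433 kW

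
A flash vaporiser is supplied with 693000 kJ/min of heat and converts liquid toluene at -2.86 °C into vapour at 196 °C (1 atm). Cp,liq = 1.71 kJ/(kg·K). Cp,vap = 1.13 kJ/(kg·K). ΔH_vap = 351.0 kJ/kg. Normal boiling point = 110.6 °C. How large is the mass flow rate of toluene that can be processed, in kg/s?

Δh = 1.71×(110.6−-2.86) + 351.0 + 1.13×(196−110.6) = 641.52 kJ/kg
Q = 693000 kJ/min = 11550 kJ/s = 11550 kJ/s
ṁ = Q/Δh = 11550 / 641.52 = 18.004 kg/s

ṁ = 18.0 kg/s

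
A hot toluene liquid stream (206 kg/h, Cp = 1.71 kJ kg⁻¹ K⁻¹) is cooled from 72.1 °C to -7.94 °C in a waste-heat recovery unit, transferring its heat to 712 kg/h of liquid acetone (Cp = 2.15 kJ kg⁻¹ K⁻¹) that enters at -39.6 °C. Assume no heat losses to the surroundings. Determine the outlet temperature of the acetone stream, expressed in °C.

T_c,out = -21.2 °C

Heat released by hot stream: Q = 206 × 1.71 × (72.1 − -7.94) = 28195 kJ/h
Energy balance on cold side (adiabatic exchanger): Q = ṁ_c·Cp_c·(T_c,out − T_c,in)
T_c,out = -39.6 + 28195/(712 × 2.15) = -21.182 °C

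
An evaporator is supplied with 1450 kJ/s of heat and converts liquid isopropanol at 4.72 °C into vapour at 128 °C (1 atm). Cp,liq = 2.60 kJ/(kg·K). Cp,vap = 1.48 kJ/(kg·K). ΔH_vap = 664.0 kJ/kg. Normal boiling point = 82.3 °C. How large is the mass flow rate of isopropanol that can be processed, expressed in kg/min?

Δh = 2.60×(82.3−4.72) + 664.0 + 1.48×(128−82.3) = 933.34 kJ/kg
Q = 1450 kJ/s = 1450 kJ/s = 87000 kJ/min
ṁ = Q/Δh = 87000 / 933.34 = 93.213 kg/min

ṁ = 93.2 kg/min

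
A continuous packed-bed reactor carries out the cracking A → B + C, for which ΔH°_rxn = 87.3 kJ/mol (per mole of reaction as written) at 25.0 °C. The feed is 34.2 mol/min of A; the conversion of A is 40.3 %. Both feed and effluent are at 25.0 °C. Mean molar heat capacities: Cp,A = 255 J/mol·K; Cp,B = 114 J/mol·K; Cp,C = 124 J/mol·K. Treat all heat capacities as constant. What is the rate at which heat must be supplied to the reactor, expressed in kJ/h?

Q_in = 72200 kJ/h

Extent of reaction ξ = 0.403 × 34.2 = 13.783 mol/min
Reaction term: ξ·ΔH°_rxn = 13.783 × 87.3 = 1203.2 kJ/min
Q = ΔH = 1203.2 kJ/min = 20.054 kW
Heat supplied = 72193 kJ/h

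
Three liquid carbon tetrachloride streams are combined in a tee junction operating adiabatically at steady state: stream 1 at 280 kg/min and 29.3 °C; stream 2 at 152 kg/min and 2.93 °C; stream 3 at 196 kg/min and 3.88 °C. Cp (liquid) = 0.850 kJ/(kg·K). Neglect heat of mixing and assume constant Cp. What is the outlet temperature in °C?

T_out = 15.0 °C

Energy balance with Q = 0: Σ ṁᵢCp,ᵢ(T_out − Tᵢ) = 0
Σ ṁᵢCp,ᵢTᵢ = 280×0.850×29.3 + 152×0.850×2.93 + 196×0.850×3.88 = 7998.4
Σ ṁᵢCp,ᵢ = 280×0.850 + 152×0.850 + 196×0.850 = 533.8
T_out = 7998.4 / 533.8 = 14.984 °C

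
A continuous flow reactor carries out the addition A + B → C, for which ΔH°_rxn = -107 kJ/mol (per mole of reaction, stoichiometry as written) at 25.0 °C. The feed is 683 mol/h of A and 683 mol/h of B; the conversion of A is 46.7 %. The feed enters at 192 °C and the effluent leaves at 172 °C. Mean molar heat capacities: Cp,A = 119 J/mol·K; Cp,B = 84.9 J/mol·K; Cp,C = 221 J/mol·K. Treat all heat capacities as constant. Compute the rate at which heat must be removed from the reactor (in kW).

Extent of reaction ξ = 0.467 × 683 = 318.96 mol/h
Reaction term: ξ·ΔH°_rxn = 318.96 × -107 = -34129 kJ/h
Sensible, feed 192→25 °C: -23257 kJ/h
Outlet flows (mol/h): A 364.04, B 364.04, C 318.96
Sensible, products 25→172 °C: 21274 kJ/h
Q = ΔH = -36112 kJ/h = -10.031 kW
Heat removed = 10.031 kW

Q_out = 10.0 kW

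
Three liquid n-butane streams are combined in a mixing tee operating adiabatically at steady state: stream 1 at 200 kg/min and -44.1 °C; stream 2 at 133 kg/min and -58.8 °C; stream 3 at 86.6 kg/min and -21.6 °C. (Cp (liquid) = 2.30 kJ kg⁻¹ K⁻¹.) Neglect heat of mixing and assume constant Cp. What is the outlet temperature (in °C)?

No heat crosses the boundary, so H_out = H_in.
T_out = Σ ṁᵢCp,ᵢTᵢ / Σ ṁᵢCp,ᵢ
      = -42575 / 965.08 = -44.116 °C

T_out = -44.1 °C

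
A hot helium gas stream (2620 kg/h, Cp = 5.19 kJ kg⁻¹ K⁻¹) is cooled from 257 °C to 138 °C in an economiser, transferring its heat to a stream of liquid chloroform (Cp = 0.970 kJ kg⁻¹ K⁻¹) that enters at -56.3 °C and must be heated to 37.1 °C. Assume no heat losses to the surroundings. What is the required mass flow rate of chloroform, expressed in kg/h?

ṁ_c = 17900 kg/h

Heat released by hot stream: Q = 2620 × 5.19 × (257 − 138) = 1.6181e+06 kJ/h
Energy balance on cold side (adiabatic exchanger): Q = ṁ_c·Cp_c·(T_c,out − T_c,in)
ṁ_c = 1.6181e+06 / [0.970 × (37.1 − -56.3)] = 17861 kg/h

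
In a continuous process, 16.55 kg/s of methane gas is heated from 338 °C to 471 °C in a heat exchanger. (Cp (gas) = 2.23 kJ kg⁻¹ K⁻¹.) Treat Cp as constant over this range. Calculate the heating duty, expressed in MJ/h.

Q = 17700 MJ/h

Q = ṁ·Cp·ΔT = 16.55 × 2.23 × (471 − 338) = 4908.6 kJ/s
Heating duty = 17671 MJ/h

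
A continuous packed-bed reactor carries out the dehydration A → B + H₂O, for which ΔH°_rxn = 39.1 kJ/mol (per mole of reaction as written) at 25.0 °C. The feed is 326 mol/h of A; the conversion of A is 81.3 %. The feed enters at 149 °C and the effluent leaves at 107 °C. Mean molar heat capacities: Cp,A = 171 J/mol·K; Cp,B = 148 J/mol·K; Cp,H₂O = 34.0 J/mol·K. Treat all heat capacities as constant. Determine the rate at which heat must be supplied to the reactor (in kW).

Q_in = 2.29 kW

Extent of reaction ξ = 0.813 × 326 = 265.04 mol/h
Reaction term: ξ·ΔH°_rxn = 265.04 × 39.1 = 10363 kJ/h
Sensible, feed 149→25 °C: -6912.5 kJ/h
Outlet flows (mol/h): A 60.962, B 265.04, H₂O 265.04
Sensible, products 25→107 °C: 4810.2 kJ/h
Q = ΔH = 8260.7 kJ/h = 2.2946 kW
Heat supplied = 2.2946 kW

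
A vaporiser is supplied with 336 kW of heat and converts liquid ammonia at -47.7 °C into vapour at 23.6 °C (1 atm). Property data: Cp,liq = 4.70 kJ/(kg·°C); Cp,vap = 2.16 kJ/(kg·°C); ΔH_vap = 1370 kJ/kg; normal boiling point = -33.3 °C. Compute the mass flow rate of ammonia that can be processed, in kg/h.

ṁ = 775 kg/h

Δh = 4.70×(-33.3−-47.7) + 1370 + 2.16×(23.6−-33.3) = 1560.6 kJ/kg
Q = 336 kW = 336 kJ/s = 1.2096e+06 kJ/h
ṁ = Q/Δh = 1.2096e+06 / 1560.6 = 775.09 kg/h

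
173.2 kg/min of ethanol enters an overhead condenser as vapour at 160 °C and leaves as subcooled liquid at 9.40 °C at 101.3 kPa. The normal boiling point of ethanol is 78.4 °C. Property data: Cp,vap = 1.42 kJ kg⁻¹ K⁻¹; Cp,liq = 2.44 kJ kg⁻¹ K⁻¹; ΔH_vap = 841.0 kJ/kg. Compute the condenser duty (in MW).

vapour 160→78.4 °C: -115.87 kJ/kg
condensation at 78.4 °C: -841 kJ/kg
liquid 78.4→9.40 °C: -168.36 kJ/kg
Δh = -115.87 + -841 + -168.36 = -1125.2 kJ/kg
Q = ṁ·Δh = 173.2 kg/min × -1125.2 kJ/kg = -194890 kJ/min
|Q| = 3248.2 kW = 3.2482 MW

Q_c = 3.25 MW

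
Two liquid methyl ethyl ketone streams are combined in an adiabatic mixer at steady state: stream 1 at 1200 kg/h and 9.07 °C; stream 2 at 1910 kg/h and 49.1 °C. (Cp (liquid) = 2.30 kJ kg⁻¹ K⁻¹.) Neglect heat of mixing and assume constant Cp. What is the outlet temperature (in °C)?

Energy balance with Q = 0: Σ ṁᵢCp,ᵢ(T_out − Tᵢ) = 0
T_out = Σ ṁᵢCp,ᵢTᵢ / Σ ṁᵢCp,ᵢ
      = 240730 / 7153 = 33.654 °C

T_out = 33.7 °C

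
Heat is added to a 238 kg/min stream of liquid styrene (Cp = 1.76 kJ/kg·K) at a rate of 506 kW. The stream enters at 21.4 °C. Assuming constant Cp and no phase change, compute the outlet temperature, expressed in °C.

T_out = 93.9 °C

Q = 506 kW = 30360 kJ/min
ΔT = Q/(ṁ·Cp) = 30360/(238×1.76) = 72.479 K
T_out = 21.4 + 72.479 = 93.879 °C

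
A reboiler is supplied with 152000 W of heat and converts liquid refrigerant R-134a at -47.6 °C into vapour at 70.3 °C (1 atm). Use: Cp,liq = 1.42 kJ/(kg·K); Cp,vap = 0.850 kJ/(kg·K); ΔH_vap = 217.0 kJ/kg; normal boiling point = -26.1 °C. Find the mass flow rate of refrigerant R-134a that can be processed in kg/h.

Δh = 1.42×(-26.1−-47.6) + 217.0 + 0.850×(70.3−-26.1) = 329.47 kJ/kg
Q = 152000 W = 152 kJ/s = 547200 kJ/h
ṁ = Q/Δh = 547200 / 329.47 = 1660.8 kg/h

ṁ = 1660 kg/h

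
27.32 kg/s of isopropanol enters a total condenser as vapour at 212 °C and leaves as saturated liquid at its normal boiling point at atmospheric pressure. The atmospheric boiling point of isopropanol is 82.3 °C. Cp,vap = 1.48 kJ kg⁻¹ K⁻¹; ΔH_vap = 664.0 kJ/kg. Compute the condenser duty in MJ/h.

vapour 212→82.3 °C: -191.96 kJ/kg
condensation at 82.3 °C: -664 kJ/kg
Δh = -191.96 + -664 = -855.96 kJ/kg
Q = ṁ·Δh = 27.32 kg/s × -855.96 kJ/kg = -23385 kJ/s
|Q| = 23385 kW = 84185 MJ/h

Q_c = 84200 MJ/h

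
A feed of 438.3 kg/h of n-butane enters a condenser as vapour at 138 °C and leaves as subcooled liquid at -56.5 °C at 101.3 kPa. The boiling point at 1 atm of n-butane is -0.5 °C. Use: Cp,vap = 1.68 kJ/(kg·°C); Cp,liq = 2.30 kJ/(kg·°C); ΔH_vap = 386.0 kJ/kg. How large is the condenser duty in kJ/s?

vapour 138→-0.5 °C: -232.68 kJ/kg
condensation at -0.5 °C: -386 kJ/kg
liquid -0.5→-56.5 °C: -128.8 kJ/kg
Δh = -232.68 + -386 + -128.8 = -747.48 kJ/kg
Q = ṁ·Δh = 438.3 kg/h × -747.48 kJ/kg = -327620 kJ/h
|Q| = 91.006 kW

Q_c = 91.0 kJ/s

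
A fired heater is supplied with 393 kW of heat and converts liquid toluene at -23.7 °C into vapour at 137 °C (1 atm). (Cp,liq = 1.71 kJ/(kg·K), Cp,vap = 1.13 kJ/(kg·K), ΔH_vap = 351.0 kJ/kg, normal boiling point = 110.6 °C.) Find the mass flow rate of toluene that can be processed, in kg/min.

ṁ = 38.6 kg/min

Δh = 1.71×(110.6−-23.7) + 351.0 + 1.13×(137−110.6) = 610.49 kJ/kg
Q = 393 kW = 393 kJ/s = 23580 kJ/min
ṁ = Q/Δh = 23580 / 610.49 = 38.625 kg/min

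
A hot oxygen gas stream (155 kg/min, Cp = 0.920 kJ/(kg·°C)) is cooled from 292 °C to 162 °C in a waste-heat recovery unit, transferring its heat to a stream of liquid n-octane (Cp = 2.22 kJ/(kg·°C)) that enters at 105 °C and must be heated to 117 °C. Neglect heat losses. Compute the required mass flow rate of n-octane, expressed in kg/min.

ṁ_c = 696 kg/min

Heat released by hot stream: Q = 155 × 0.920 × (292 − 162) = 18538 kJ/min
Energy balance on cold side (adiabatic exchanger): Q = ṁ_c·Cp_c·(T_c,out − T_c,in)
ṁ_c = 18538 / [2.22 × (117 − 105)] = 695.87 kg/min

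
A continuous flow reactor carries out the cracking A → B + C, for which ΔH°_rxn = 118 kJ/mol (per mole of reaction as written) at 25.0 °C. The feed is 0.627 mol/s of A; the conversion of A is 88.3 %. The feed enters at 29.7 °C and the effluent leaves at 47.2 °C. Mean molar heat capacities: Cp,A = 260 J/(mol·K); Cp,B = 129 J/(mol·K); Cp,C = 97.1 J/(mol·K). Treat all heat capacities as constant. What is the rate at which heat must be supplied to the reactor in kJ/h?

Q_in = 244000 kJ/h

Extent of reaction ξ = 0.883 × 0.627 = 0.55364 mol/s
Reaction term: ξ·ΔH°_rxn = 0.55364 × 118 = 65.33 kJ/s
Sensible, feed 29.7→25 °C: -0.76619 kJ/s
Outlet flows (mol/s): A 0.073359, B 0.55364, C 0.55364
Sensible, products 25→47.2 °C: 3.2024 kJ/s
Q = ΔH = 67.766 kJ/s = 67.766 kW
Heat supplied = 243960 kJ/h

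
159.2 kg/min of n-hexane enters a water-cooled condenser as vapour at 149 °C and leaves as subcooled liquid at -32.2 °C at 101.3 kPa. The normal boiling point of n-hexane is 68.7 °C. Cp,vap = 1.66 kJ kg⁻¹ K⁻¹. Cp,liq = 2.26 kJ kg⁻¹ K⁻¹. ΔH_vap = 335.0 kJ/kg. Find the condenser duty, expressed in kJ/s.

Q_c = 1850 kJ/s

vapour 149→68.7 °C: -133.3 kJ/kg
condensation at 68.7 °C: -335 kJ/kg
liquid 68.7→-32.2 °C: -228.03 kJ/kg
Δh = -133.3 + -335 + -228.03 = -696.33 kJ/kg
Q = ṁ·Δh = 159.2 kg/min × -696.33 kJ/kg = -110860 kJ/min
|Q| = 1847.6 kW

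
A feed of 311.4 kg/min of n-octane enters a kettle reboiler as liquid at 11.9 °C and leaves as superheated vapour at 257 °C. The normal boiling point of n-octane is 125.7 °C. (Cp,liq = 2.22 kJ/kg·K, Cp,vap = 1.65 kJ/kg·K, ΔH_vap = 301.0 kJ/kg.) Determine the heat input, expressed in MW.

Q = 4.00 MW

liquid 11.9→125.7 °C: 252.64 kJ/kg
vaporisation at 125.7 °C: 301 kJ/kg
vapour 125.7→257 °C: 216.65 kJ/kg
Δh = 252.64 + 301 + 216.65 = 770.28 kJ/kg
Q = ṁ·Δh = 311.4 kg/min × 770.28 kJ/kg = 239870 kJ/min
|Q| = 3997.8 kW = 3.9978 MW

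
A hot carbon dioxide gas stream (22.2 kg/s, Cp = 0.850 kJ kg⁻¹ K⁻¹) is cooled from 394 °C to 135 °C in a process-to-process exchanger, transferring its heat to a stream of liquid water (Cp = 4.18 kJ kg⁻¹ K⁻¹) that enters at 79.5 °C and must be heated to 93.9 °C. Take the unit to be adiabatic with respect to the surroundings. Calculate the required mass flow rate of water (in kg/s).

ṁ_c = 81.2 kg/s

Heat released by hot stream: Q = 22.2 × 0.850 × (394 − 135) = 4887.3 kJ/s
Energy balance on cold side (adiabatic exchanger): Q = ṁ_c·Cp_c·(T_c,out − T_c,in)
ṁ_c = 4887.3 / [4.18 × (93.9 − 79.5)] = 81.196 kg/s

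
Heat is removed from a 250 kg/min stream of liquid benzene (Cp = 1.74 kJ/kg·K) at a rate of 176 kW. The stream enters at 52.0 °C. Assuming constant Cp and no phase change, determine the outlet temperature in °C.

T_out = 27.7 °C

Q = 176 kW = 10560 kJ/min
ΔT = Q/(ṁ·Cp) = 10560/(250×1.74) = 24.276 K
T_out = 52.0 − 24.276 = 27.724 °C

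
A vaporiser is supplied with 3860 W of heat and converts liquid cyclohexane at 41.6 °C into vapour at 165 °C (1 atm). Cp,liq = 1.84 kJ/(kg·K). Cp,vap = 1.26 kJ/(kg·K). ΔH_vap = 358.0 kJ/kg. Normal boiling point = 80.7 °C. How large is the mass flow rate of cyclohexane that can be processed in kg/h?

Δh = 1.84×(80.7−41.6) + 358.0 + 1.26×(165−80.7) = 536.16 kJ/kg
Q = 3860 W = 3.86 kJ/s = 13896 kJ/h
ṁ = Q/Δh = 13896 / 536.16 = 25.918 kg/h

ṁ = 25.9 kg/h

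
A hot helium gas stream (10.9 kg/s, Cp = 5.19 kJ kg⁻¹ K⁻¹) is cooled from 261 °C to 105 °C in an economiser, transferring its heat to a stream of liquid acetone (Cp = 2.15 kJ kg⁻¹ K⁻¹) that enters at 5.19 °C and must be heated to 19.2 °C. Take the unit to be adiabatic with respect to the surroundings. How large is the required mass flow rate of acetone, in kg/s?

Heat released by hot stream: Q = 10.9 × 5.19 × (261 − 105) = 8825.1 kJ/s
Energy balance on cold side (adiabatic exchanger): Q = ṁ_c·Cp_c·(T_c,out − T_c,in)
ṁ_c = 8825.1 / [2.15 × (19.2 − 5.19)] = 292.98 kg/s

ṁ_c = 293 kg/s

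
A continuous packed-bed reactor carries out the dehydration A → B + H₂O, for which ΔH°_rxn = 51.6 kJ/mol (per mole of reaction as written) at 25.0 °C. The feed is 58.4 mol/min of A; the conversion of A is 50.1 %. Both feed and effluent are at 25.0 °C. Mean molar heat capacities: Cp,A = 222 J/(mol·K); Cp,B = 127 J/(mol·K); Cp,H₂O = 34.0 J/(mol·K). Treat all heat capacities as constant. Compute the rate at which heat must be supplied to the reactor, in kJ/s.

Extent of reaction ξ = 0.501 × 58.4 = 29.258 mol/min
Reaction term: ξ·ΔH°_rxn = 29.258 × 51.6 = 1509.7 kJ/min
Q = ΔH = 1509.7 kJ/min = 25.162 kW
Heat supplied = 25.162 kJ/s

Q_in = 25.2 kJ/s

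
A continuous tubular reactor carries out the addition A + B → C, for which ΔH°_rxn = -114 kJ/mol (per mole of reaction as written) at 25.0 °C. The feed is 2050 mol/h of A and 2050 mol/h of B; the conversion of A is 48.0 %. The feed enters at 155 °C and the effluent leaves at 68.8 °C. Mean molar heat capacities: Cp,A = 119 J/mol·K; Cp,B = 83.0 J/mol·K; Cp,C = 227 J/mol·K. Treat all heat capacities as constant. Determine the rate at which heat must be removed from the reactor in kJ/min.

Q_out = 2450 kJ/min

Extent of reaction ξ = 0.480 × 2050 = 984 mol/h
Reaction term: ξ·ΔH°_rxn = 984 × -114 = -112180 kJ/h
Sensible, feed 155→25 °C: -53833 kJ/h
Outlet flows (mol/h): A 1066, B 1066, C 984
Sensible, products 25→68.8 °C: 19215 kJ/h
Q = ΔH = -146790 kJ/h = -40.776 kW
Heat removed = 2446.6 kJ/min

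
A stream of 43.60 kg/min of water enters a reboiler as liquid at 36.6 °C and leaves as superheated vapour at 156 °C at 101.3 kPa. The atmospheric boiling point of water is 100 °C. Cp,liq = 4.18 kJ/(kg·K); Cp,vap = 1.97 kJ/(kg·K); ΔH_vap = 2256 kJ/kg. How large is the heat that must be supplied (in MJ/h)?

Q = 6880 MJ/h

liquid 36.6→100 °C: 265.01 kJ/kg
vaporisation at 100 °C: 2256 kJ/kg
vapour 100→156 °C: 110.32 kJ/kg
Δh = 265.01 + 2256 + 110.32 = 2631.3 kJ/kg
Q = ṁ·Δh = 43.60 kg/min × 2631.3 kJ/kg = 114730 kJ/min
|Q| = 1912.1 kW = 6883.6 MJ/h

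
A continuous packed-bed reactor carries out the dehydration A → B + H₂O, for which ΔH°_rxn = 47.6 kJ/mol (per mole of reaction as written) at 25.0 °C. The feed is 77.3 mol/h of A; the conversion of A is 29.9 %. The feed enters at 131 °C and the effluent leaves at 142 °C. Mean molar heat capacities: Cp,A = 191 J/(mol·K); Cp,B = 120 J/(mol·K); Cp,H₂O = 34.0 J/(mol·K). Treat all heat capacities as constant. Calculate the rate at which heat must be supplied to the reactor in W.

Q_in = 323 W

Extent of reaction ξ = 0.299 × 77.3 = 23.113 mol/h
Reaction term: ξ·ΔH°_rxn = 23.113 × 47.6 = 1100.2 kJ/h
Sensible, feed 131→25 °C: -1565 kJ/h
Outlet flows (mol/h): A 54.187, B 23.113, H₂O 23.113
Sensible, products 25→142 °C: 1627.4 kJ/h
Q = ΔH = 1162.5 kJ/h = 0.32292 kW
Heat supplied = 322.92 W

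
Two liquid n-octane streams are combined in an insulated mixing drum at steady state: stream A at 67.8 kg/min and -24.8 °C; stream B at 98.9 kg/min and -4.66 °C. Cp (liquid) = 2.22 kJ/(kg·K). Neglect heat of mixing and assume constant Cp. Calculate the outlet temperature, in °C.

No heat crosses the boundary, so H_out = H_in.
Σ ṁᵢCp,ᵢTᵢ = 67.8×2.22×-24.8 + 98.9×2.22×-4.66 = -4755.9
Σ ṁᵢCp,ᵢ = 67.8×2.22 + 98.9×2.22 = 370.07
T_out = -4755.9 / 370.07 = -12.851 °C

T_out = -12.9 °C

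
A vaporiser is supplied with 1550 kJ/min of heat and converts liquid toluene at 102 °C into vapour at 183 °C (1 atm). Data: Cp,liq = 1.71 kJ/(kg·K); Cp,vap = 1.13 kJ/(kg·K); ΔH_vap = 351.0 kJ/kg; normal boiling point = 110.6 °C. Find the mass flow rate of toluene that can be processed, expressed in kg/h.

ṁ = 208 kg/h

Δh = 1.71×(110.6−102) + 351.0 + 1.13×(183−110.6) = 447.52 kJ/kg
Q = 1550 kJ/min = 25.833 kJ/s = 93000 kJ/h
ṁ = Q/Δh = 93000 / 447.52 = 207.81 kg/h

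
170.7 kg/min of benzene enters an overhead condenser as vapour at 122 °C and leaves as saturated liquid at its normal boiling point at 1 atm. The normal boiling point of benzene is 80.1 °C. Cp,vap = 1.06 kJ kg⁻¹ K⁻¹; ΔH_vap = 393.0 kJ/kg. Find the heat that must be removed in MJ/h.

vapour 122→80.1 °C: -44.414 kJ/kg
condensation at 80.1 °C: -393 kJ/kg
Δh = -44.414 + -393 = -437.41 kJ/kg
Q = ṁ·Δh = 170.7 kg/min × -437.41 kJ/kg = -74667 kJ/min
|Q| = 1244.4 kW = 4480 MJ/h

Q_c = 4480 MJ/h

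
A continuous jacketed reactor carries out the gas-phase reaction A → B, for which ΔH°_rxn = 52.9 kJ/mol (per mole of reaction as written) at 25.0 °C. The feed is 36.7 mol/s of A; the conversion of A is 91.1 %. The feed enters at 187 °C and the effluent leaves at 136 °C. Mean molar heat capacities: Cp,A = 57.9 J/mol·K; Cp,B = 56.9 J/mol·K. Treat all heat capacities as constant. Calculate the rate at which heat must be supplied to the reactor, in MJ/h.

Extent of reaction ξ = 0.911 × 36.7 = 33.434 mol/s
Reaction term: ξ·ΔH°_rxn = 33.434 × 52.9 = 1768.6 kJ/s
Sensible, feed 187→25 °C: -344.24 kJ/s
Outlet flows (mol/s): A 3.2663, B 33.434
Sensible, products 25→136 °C: 232.16 kJ/s
Q = ΔH = 1656.6 kJ/s = 1656.6 kW
Heat supplied = 5963.6 MJ/h

Q_in = 5960 MJ/h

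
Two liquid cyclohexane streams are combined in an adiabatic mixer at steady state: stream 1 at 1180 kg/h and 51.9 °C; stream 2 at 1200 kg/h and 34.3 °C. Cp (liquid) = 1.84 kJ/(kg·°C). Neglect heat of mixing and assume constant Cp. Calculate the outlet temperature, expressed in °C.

Adiabatic, steady state ⇒ Σ ṁᵢCp,ᵢ(T_out − Tᵢ) = 0
T_out = Σ ṁᵢCp,ᵢTᵢ / Σ ṁᵢCp,ᵢ
      = 188420 / 4379.2 = 43.026 °C

T_out = 43.0 °C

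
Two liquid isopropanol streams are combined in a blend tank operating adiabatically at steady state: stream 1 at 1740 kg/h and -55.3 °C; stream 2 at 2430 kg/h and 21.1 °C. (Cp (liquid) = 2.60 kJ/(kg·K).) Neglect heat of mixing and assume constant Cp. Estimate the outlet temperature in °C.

Energy balance with Q = 0: Σ ṁᵢCp,ᵢ(T_out − Tᵢ) = 0
T_out = Σ ṁᵢCp,ᵢTᵢ / Σ ṁᵢCp,ᵢ
      = -116870 / 10842 = -10.779 °C

T_out = -10.8 °C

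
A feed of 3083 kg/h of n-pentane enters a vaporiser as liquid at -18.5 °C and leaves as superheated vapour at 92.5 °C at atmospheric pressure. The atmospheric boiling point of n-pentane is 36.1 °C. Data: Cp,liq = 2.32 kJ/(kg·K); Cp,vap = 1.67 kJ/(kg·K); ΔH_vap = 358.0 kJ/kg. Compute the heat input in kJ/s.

liquid -18.5→36.1 °C: 126.67 kJ/kg
vaporisation at 36.1 °C: 358 kJ/kg
vapour 36.1→92.5 °C: 94.188 kJ/kg
Δh = 126.67 + 358 + 94.188 = 578.86 kJ/kg
Q = ṁ·Δh = 3083 kg/h × 578.86 kJ/kg = 1.7846e+06 kJ/h
|Q| = 495.73 kW

Q = 496 kJ/s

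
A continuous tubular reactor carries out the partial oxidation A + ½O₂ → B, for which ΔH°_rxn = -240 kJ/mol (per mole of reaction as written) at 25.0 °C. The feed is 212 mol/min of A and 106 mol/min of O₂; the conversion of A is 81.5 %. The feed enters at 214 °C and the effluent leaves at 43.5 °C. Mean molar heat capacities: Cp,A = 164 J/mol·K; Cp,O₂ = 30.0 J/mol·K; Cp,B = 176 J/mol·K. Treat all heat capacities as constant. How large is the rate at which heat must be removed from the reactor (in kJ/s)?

Extent of reaction ξ = 0.815 × 212 = 172.78 mol/min
Reaction term: ξ·ΔH°_rxn = 172.78 × -240 = -41467 kJ/min
Sensible, feed 214→25 °C: -7172.2 kJ/min
Outlet flows (mol/min): A 39.22, O₂ 19.61, B 172.78
Sensible, products 25→43.5 °C: 692.45 kJ/min
Q = ΔH = -47947 kJ/min = -799.12 kW
Heat removed = 799.12 kJ/s

Q_out = 799 kJ/s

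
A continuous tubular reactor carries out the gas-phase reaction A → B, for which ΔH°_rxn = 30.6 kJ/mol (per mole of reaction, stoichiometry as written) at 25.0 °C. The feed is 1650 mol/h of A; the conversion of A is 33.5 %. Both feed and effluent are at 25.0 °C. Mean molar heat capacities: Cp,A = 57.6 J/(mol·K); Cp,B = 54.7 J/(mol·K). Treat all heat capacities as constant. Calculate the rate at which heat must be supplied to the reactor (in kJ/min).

Extent of reaction ξ = 0.335 × 1650 = 552.75 mol/h
Reaction term: ξ·ΔH°_rxn = 552.75 × 30.6 = 16914 kJ/h
Q = ΔH = 16914 kJ/h = 4.6984 kW
Heat supplied = 281.9 kJ/min

Q_in = 282 kJ/min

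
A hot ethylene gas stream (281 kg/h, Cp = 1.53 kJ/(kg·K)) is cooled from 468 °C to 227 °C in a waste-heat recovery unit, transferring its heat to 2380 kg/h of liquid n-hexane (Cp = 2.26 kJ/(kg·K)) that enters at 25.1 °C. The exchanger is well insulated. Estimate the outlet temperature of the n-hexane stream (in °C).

T_c,out = 44.4 °C

Heat released by hot stream: Q = 281 × 1.53 × (468 − 227) = 103610 kJ/h
Energy balance on cold side (adiabatic exchanger): Q = ṁ_c·Cp_c·(T_c,out − T_c,in)
T_c,out = 25.1 + 103610/(2380 × 2.26) = 44.363 °C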